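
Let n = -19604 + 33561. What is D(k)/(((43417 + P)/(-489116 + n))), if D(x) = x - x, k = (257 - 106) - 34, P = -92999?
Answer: 0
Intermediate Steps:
n = 13957
k = 117 (k = 151 - 34 = 117)
D(x) = 0
D(k)/(((43417 + P)/(-489116 + n))) = 0/(((43417 - 92999)/(-489116 + 13957))) = 0/((-49582/(-475159))) = 0/((-49582*(-1/475159))) = 0/(49582/475159) = 0*(475159/49582) = 0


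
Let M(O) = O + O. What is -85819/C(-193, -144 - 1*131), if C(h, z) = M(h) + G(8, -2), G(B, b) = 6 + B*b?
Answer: 85819/396 ≈ 216.71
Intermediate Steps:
M(O) = 2*O
C(h, z) = -10 + 2*h (C(h, z) = 2*h + (6 + 8*(-2)) = 2*h + (6 - 16) = 2*h - 10 = -10 + 2*h)
-85819/C(-193, -144 - 1*131) = -85819/(-10 + 2*(-193)) = -85819/(-10 - 386) = -85819/(-396) = -85819*(-1/396) = 85819/396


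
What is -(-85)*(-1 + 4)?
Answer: 255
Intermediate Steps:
-(-85)*(-1 + 4) = -(-85)*3 = -1*(-255) = 255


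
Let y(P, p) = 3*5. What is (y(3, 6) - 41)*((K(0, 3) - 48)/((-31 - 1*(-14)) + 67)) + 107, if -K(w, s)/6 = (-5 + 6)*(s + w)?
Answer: 3533/25 ≈ 141.32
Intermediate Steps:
y(P, p) = 15
K(w, s) = -6*s - 6*w (K(w, s) = -6*(-5 + 6)*(s + w) = -6*(s + w) = -6*s - 6*w)
(y(3, 6) - 41)*((K(0, 3) - 48)/((-31 - 1*(-14)) + 67)) + 107 = (15 - 41)*(((-6*3 - 6*0) - 48)/((-31 - 1*(-14)) + 67)) + 107 = -26*((-18 + 0) - 48)/((-31 + 14) + 67) + 107 = -26*(-18 - 48)/(-17 + 67) + 107 = -(-1716)/50 + 107 = -26*(-33/25) + 107 = 858/25 + 107 = 3533/25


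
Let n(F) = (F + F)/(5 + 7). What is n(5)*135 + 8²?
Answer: 353/2 ≈ 176.50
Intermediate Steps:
n(F) = F/6 (n(F) = (2*F)/12 = (2*F)*(1/12) = F/6)
n(5)*135 + 8² = ((⅙)*5)*135 + 8² = (⅚)*135 + 64 = 225/2 + 64 = 353/2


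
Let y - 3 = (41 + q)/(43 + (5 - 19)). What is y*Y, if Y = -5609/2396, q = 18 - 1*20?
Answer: -353367/34742 ≈ -10.171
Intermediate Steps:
q = -2 (q = 18 - 20 = -2)
Y = -5609/2396 (Y = -5609*1/2396 = -5609/2396 ≈ -2.3410)
y = 126/29 (y = 3 + (41 - 2)/(43 + (5 - 19)) = 3 + 39/(43 - 14) = 3 + 39/29 = 126/29 ≈ 4.3448)
y*Y = (126/29)*(-5609/2396) = -353367/34742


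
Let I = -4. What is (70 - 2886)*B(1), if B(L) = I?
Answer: 11264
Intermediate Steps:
B(L) = -4
(70 - 2886)*B(1) = (70 - 2886)*(-4) = -2816*(-4) = 11264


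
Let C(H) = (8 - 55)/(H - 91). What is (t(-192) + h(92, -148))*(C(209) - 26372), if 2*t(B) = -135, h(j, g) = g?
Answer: 1341247433/236 ≈ 5.6832e+6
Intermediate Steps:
t(B) = -135/2 (t(B) = (1/2)*(-135) = -135/2)
C(H) = -47/(-91 + H)
(t(-192) + h(92, -148))*(C(209) - 26372) = (-135/2 - 148)*(-47/(-91 + 209) - 26372) = -431*(-47/118 - 26372)/2 = -431/2*(-3111943/118) = 1341247433/236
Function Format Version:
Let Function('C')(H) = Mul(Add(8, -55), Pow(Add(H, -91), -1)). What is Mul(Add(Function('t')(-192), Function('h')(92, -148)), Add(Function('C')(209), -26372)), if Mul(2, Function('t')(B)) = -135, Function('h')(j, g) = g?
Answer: Rational(1341247433, 236) ≈ 5.6832e+6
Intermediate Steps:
Function('t')(B) = Rational(-135, 2) (Function('t')(B) = Mul(Rational(1, 2), -135) = Rational(-135, 2))
Function('C')(H) = Mul(-47, Pow(Add(-91, H), -1))
Mul(Add(Function('t')(-192), Function('h')(92, -148)), Add(Function('C')(209), -26372)) = Mul(Add(Rational(-135, 2), -148), Add(Mul(-47, Pow(Add(-91, 209), -1)), -26372)) = Mul(Rational(-431, 2), Add(Mul(-47, Pow(118, -1)), -26372)) = Mul(Rational(-431, 2), Add(Mul(-47, Rational(1, 118)), -26372)) = Mul(Rational(-431, 2), Add(Rational(-47, 118), -26372)) = Mul(Rational(-431, 2), Rational(-3111943, 118)) = Rational(1341247433, 236)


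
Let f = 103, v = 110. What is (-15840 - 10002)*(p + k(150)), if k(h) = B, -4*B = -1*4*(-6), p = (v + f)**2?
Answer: -1172270646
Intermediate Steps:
p = 45369 (p = (110 + 103)**2 = 213**2 = 45369)
B = -6 (B = -(-1*4)*(-6)/4 = -(-1)*(-6) = -1/4*24 = -6)
k(h) = -6
(-15840 - 10002)*(p + k(150)) = (-15840 - 10002)*(45369 - 6) = -25842*45363 = -1172270646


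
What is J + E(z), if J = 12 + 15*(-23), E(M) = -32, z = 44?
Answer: -365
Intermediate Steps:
J = -333 (J = 12 - 345 = -333)
J + E(z) = -333 - 32 = -365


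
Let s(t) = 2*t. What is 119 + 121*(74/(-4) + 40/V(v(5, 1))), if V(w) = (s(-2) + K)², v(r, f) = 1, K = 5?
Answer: 5441/2 ≈ 2720.5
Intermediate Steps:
V(w) = 1 (V(w) = (2*(-2) + 5)² = (-4 + 5)² = 1² = 1)
119 + 121*(74/(-4) + 40/V(v(5, 1))) = 119 + 121*(74/(-4) + 40/1) = 119 + 121*(74*(-¼) + 40*1) = 119 + 121*(-37/2 + 40) = 119 + 121*(43/2) = 119 + 5203/2 = 5441/2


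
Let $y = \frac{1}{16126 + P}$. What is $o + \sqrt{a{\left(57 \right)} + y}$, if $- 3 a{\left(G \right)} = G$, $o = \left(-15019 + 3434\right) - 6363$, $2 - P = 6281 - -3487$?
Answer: $-17948 + \frac{i \sqrt{192134010}}{3180} \approx -17948.0 + 4.3589 i$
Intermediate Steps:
$P = -9766$ ($P = 2 - \left(6281 - -3487\right) = 2 - \left(6281 + 3487\right) = 2 - 9768 = -9766$)
$y = \frac{1}{6360}$ ($y = \frac{1}{16126 - 9766} = \frac{1}{6360} \approx 0.00015723$)
$o = -17948$ ($o = -11585 - 6363 = -17948$)
$a{\left(G \right)} = - \frac{G}{3}$
$o + \sqrt{a{\left(57 \right)} + y} = -17948 + \sqrt{\left(- \frac{1}{3}\right) 57 + \frac{1}{6360}} = -17948 + \sqrt{-19 + \frac{1}{6360}} = -17948 + \sqrt{- \frac{120839}{6360}} = -17948 + \frac{i \sqrt{192134010}}{3180}$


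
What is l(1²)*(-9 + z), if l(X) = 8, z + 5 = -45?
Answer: -472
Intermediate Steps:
z = -50 (z = -5 - 45 = -50)
l(1²)*(-9 + z) = 8*(-9 - 50) = 8*(-59) = -472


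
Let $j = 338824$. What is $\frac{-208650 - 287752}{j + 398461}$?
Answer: $- \frac{496402}{737285} \approx -0.67328$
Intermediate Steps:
$\frac{-208650 - 287752}{j + 398461} = \frac{-208650 - 287752}{338824 + 398461} = - \frac{496402}{737285}$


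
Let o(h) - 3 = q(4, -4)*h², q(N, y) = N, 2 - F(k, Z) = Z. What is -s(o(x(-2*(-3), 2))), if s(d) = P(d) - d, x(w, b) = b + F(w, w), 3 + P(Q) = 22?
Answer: 0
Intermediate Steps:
F(k, Z) = 2 - Z
P(Q) = 19 (P(Q) = -3 + 22 = 19)
x(w, b) = 2 + b - w (x(w, b) = b + (2 - w) = 2 + b - w)
o(h) = 3 + 4*h²
s(d) = 19 - d
-s(o(x(-2*(-3), 2))) = -(19 - (3 + 4*(2 + 2 - (-2)*(-3))²)) = -(19 - (3 + 4*(2 + 2 - 1*6)²)) = -(19 - (3 + 4*(2 + 2 - 6)²)) = -(19 - (3 + 4*(-2)²)) = -(19 - (3 + 4*4)) = -(19 - (3 + 16)) = -(19 - 1*19) = -(19 - 19) = -1*0 = 0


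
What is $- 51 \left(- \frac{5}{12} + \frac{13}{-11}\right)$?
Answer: $\frac{3587}{44} \approx 81.523$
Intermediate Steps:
$- 51 \left(- \frac{5}{12} + \frac{13}{-11}\right) = - 51 \left(\left(-5\right) \frac{1}{12} + 13 \left(- \frac{1}{11}\right)\right) = - 51 \left(- \frac{5}{12} - \frac{13}{11}\right) = \left(-51\right) \left(- \frac{211}{132}\right) = \frac{3587}{44}$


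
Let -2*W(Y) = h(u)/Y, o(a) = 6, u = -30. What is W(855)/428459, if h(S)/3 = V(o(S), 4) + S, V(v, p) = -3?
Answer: 11/81407210 ≈ 1.3512e-7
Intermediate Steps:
h(S) = -9 + 3*S (h(S) = 3*(-3 + S) = -9 + 3*S)
W(Y) = 99/(2*Y) (W(Y) = -(-9 + 3*(-30))/(2*Y) = -(-9 - 90)/(2*Y) = -(-99)/(2*Y) = 99/(2*Y))
W(855)/428459 = ((99/2)/855)/428459 = ((99/2)*(1/855))*(1/428459) = (11/190)*(1/428459) = 11/81407210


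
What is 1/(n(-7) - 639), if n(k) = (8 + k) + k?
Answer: -1/645 ≈ -0.0015504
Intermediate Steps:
n(k) = 8 + 2*k
1/(n(-7) - 639) = 1/((8 + 2*(-7)) - 639) = 1/((8 - 14) - 639) = 1/(-6 - 639) = 1/(-645) = -1/645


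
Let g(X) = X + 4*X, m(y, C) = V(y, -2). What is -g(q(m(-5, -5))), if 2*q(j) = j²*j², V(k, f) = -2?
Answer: -40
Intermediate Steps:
m(y, C) = -2
q(j) = j⁴/2 (q(j) = (j²*j²)/2 = j⁴/2)
g(X) = 5*X
-g(q(m(-5, -5))) = -5*(½)*(-2)⁴ = -5*(½)*16 = -5*8 = -1*40 = -40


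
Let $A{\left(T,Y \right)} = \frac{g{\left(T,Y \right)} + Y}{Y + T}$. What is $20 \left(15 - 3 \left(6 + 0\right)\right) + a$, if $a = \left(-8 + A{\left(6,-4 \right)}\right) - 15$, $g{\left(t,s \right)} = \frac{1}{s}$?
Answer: $- \frac{681}{8} \approx -85.125$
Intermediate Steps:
$A{\left(T,Y \right)} = \frac{Y + \frac{1}{Y}}{T + Y}$ ($A{\left(T,Y \right)} = \frac{\frac{1}{Y} + Y}{Y + T} = \frac{Y + \frac{1}{Y}}{T + Y}$)
$a = - \frac{201}{8}$ ($a = \left(-8 + \frac{1 + \left(-4\right)^{2}}{\left(-4\right) \left(6 - 4\right)}\right) - 15 = \left(-8 - \frac{1 + 16}{4 \cdot 2}\right) - 15 = \left(-8 - \frac{1}{8} \cdot 17\right) - 15 = \left(-8 - \frac{17}{8}\right) - 15 = - \frac{81}{8} - 15 = - \frac{201}{8} \approx -25.125$)
$20 \left(15 - 3 \left(6 + 0\right)\right) + a = 20 \left(15 - 3 \left(6 + 0\right)\right) - \frac{201}{8} = 20 \left(15 - 18\right) - \frac{201}{8} = 20 \left(-3\right) - \frac{201}{8} = -60 - \frac{201}{8} = - \frac{681}{8}$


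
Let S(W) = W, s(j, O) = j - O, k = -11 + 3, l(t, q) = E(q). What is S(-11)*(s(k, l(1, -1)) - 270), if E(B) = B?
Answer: 3047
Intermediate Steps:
l(t, q) = q
k = -8
S(-11)*(s(k, l(1, -1)) - 270) = -11*((-8 - 1*(-1)) - 270) = -11*((-8 + 1) - 270) = -11*(-7 - 270) = -11*(-277) = 3047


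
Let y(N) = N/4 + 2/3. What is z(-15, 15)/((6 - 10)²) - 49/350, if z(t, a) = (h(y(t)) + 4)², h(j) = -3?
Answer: -31/400 ≈ -0.077500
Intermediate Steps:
y(N) = ⅔ + N/4 (y(N) = N*(¼) + 2*(⅓) = N/4 + ⅔ = ⅔ + N/4)
z(t, a) = 1 (z(t, a) = (-3 + 4)² = 1² = 1)
z(-15, 15)/((6 - 10)²) - 49/350 = 1/(6 - 10)² - 49/350 = 1/(-4)² - 49*1/350 = 1/16 - 7/50 = -31/400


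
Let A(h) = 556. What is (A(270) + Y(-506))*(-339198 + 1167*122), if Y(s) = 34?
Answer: -116126160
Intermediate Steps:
(A(270) + Y(-506))*(-339198 + 1167*122) = (556 + 34)*(-339198 + 1167*122) = 590*(-339198 + 142374) = 590*(-196824) = -116126160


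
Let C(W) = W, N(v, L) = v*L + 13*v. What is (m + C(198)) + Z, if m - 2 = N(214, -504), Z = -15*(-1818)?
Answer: -77604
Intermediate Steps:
N(v, L) = 13*v + L*v (N(v, L) = L*v + 13*v = 13*v + L*v)
Z = 27270
m = -105072 (m = 2 + 214*(13 - 504) = 2 + 214*(-491) = 2 - 105074 = -105072)
(m + C(198)) + Z = (-105072 + 198) + 27270 = -104874 + 27270 = -77604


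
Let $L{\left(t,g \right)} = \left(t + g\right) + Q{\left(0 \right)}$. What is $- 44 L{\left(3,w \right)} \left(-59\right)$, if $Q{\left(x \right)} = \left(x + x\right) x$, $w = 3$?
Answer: $15576$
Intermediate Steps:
$Q{\left(x \right)} = 2 x^{2}$ ($Q{\left(x \right)} = 2 x x = 2 x^{2}$)
$L{\left(t,g \right)} = g + t$ ($L{\left(t,g \right)} = \left(t + g\right) + 2 \cdot 0^{2} = \left(g + t\right) + 2 \cdot 0 = \left(g + t\right) + 0 = g + t$)
$- 44 L{\left(3,w \right)} \left(-59\right) = - 44 \left(3 + 3\right) \left(-59\right) = \left(-44\right) 6 \left(-59\right) = \left(-264\right) \left(-59\right) = 15576$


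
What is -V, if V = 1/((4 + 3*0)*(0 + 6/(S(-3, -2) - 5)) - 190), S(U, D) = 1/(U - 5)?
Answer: 41/7982 ≈ 0.0051366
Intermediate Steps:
S(U, D) = 1/(-5 + U)
V = -41/7982 (V = 1/((4 + 3*0)*(0 + 6/(1/(-5 - 3) - 5)) - 190) = 1/((4 + 0)*(0 + 6/(1/(-8) - 5)) - 190) = 1/(4*(0 + 6/(-⅛ - 5)) - 190) = 1/(4*(0 + 6/(-41/8)) - 190) = 1/(4*(0 + 6*(-8/41)) - 190) = 1/(4*(0 - 48/41) - 190) = 1/(4*(-48/41) - 190) = 1/(-192/41 - 190) = 1/(-7982/41) = -41/7982 ≈ -0.0051366)
-V = -1*(-41/7982) = 41/7982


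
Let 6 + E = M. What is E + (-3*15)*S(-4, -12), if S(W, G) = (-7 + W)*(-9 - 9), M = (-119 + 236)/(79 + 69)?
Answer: -1319451/148 ≈ -8915.2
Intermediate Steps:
M = 117/148 ≈ 0.79054
S(W, G) = 126 - 18*W (S(W, G) = (-7 + W)*(-18) = 126 - 18*W)
E = -771/148 (E = -6 + 117/148 = -771/148 ≈ -5.2095)
E + (-3*15)*S(-4, -12) = -771/148 + (-3*15)*(126 - 18*(-4)) = -771/148 - 45*(126 + 72) = -771/148 - 45*198 = -771/148 - 8910 = -1319451/148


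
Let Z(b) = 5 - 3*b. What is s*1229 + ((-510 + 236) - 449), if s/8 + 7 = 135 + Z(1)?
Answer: 1277437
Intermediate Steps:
Z(b) = 5 - 3*b
s = 1040 (s = -56 + 8*(135 + (5 - 3*1)) = -56 + 8*(135 + (5 - 3)) = -56 + 8*(135 + 2) = -56 + 8*137 = -56 + 1096 = 1040)
s*1229 + ((-510 + 236) - 449) = 1040*1229 + ((-510 + 236) - 449) = 1278160 + (-274 - 449) = 1278160 - 723 = 1277437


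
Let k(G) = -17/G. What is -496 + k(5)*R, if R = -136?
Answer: -168/5 ≈ -33.600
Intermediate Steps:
-496 + k(5)*R = -496 - 17/5*(-136) = -496 + 2312/5 = -168/5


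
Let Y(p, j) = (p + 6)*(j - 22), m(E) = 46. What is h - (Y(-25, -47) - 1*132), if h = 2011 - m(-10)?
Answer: 786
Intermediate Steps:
Y(p, j) = (-22 + j)*(6 + p) (Y(p, j) = (6 + p)*(-22 + j) = (-22 + j)*(6 + p))
h = 1965 (h = 2011 - 1*46 = 2011 - 46 = 1965)
h - (Y(-25, -47) - 1*132) = 1965 - ((-132 - 22*(-25) + 6*(-47) - 47*(-25)) - 1*132) = 1965 - ((-132 + 550 - 282 + 1175) - 132) = 1965 - (1311 - 132) = 1965 - 1*1179 = 1965 - 1179 = 786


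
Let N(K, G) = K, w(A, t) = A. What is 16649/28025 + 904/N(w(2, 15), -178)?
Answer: 12683949/28025 ≈ 452.59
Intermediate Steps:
16649/28025 + 904/N(w(2, 15), -178) = 16649/28025 + 904/2 = 16649*(1/28025) + 904*(½) = 16649/28025 + 452 = 12683949/28025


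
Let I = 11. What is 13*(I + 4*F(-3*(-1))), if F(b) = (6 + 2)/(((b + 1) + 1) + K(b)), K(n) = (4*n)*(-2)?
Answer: 2301/19 ≈ 121.11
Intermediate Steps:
K(n) = -8*n
F(b) = 8/(2 - 7*b) (F(b) = (6 + 2)/(((b + 1) + 1) - 8*b) = 8/(((1 + b) + 1) - 8*b) = 8/((2 + b) - 8*b) = 8/(2 - 7*b))
13*(I + 4*F(-3*(-1))) = 13*(11 + 4*(8/(2 - (-21)*(-1)))) = 13*(11 + 4*(8/(2 - 7*3))) = 13*(11 + 4*(8/(2 - 21))) = 13*(11 + 4*(8/(-19))) = 13*(11 + 4*(8*(-1/19))) = 13*(11 + 4*(-8/19)) = 13*(11 - 32/19) = 13*(177/19) = 2301/19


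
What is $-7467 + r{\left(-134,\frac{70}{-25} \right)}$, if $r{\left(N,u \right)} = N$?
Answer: $-7601$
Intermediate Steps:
$-7467 + r{\left(-134,\frac{70}{-25} \right)} = -7467 - 134 = -7601$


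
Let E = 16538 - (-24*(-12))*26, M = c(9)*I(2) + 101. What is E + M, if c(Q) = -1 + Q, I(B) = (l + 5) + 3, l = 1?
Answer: 9223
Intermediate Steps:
I(B) = 9 (I(B) = (1 + 5) + 3 = 6 + 3 = 9)
M = 173 (M = (-1 + 9)*9 + 101 = 8*9 + 101 = 72 + 101 = 173)
E = 9050 (E = 16538 - 288*26 = 16538 - 1*7488 = 16538 - 7488 = 9050)
E + M = 9050 + 173 = 9223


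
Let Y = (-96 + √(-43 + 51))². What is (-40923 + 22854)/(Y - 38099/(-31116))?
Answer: -161390729033713332/82113362947199017 - 6717889683634176*√2/82113362947199017 ≈ -2.0812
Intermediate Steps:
Y = (-96 + 2*√2)² (Y = (-96 + √8)² = (-96 + 2*√2)² ≈ 8680.9)
(-40923 + 22854)/(Y - 38099/(-31116)) = (-40923 + 22854)/((9224 - 384*√2) - 38099/(-31116)) = -18069/((9224 - 384*√2) - 38099*(-1/31116)) = -18069/((9224 - 384*√2) + 38099/31116) = -18069/(287052083/31116 - 384*√2)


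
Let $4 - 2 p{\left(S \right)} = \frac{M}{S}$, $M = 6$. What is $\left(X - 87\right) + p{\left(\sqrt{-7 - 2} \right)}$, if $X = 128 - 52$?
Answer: $-9 + i \approx -9.0 + 1.0 i$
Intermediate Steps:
$X = 76$ ($X = 128 - 52 = 76$)
$p{\left(S \right)} = 2 - \frac{3}{S}$ ($p{\left(S \right)} = 2 - \frac{6 \frac{1}{S}}{2} = 2 - \frac{3}{S}$)
$\left(X - 87\right) + p{\left(\sqrt{-7 - 2} \right)} = \left(76 - 87\right) + \left(2 - \frac{3}{\sqrt{-7 - 2}}\right) = -11 + \left(2 - \frac{3}{\sqrt{-9}}\right) = -11 + \left(2 - \frac{3}{3 i}\right) = -11 + \left(2 - 3 \left(- \frac{i}{3}\right)\right) = -11 + \left(2 + i\right) = -9 + i$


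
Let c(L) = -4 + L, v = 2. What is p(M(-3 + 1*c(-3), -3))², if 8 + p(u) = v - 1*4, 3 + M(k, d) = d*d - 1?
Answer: 100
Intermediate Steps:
M(k, d) = -4 + d² (M(k, d) = -3 + (d*d - 1) = -3 + (d² - 1) = -3 + (-1 + d²) = -4 + d²)
p(u) = -10 (p(u) = -8 + (2 - 1*4) = -8 + (2 - 4) = -8 - 2 = -10)
p(M(-3 + 1*c(-3), -3))² = (-10)² = 100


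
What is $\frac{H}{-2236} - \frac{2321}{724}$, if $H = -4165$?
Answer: $- \frac{271787}{202358} \approx -1.3431$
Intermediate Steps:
$\frac{H}{-2236} - \frac{2321}{724} = - \frac{4165}{-2236} - \frac{2321}{724} = \left(-4165\right) \left(- \frac{1}{2236}\right) - \frac{2321}{724} = \frac{4165}{2236} - \frac{2321}{724} = - \frac{271787}{202358}$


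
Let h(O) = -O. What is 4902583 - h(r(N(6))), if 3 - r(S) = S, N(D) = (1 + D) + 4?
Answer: 4902575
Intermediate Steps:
N(D) = 5 + D
r(S) = 3 - S
4902583 - h(r(N(6))) = 4902583 - (-1)*(3 - (5 + 6)) = 4902583 - (-1)*(3 - 1*11) = 4902583 - (-1)*(3 - 11) = 4902583 - (-1)*(-8) = 4902583 - 1*8 = 4902583 - 8 = 4902575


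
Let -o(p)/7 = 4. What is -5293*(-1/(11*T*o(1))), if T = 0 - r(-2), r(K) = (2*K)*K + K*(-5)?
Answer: 5293/5544 ≈ 0.95473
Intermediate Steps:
r(K) = -5*K + 2*K**2 (r(K) = 2*K**2 - 5*K = -5*K + 2*K**2)
o(p) = -28 (o(p) = -7*4 = -28)
T = -18 (T = 0 - (-2)*(-5 + 2*(-2)) = 0 - (-2)*(-5 - 4) = 0 - (-2)*(-9) = 0 - 1*18 = 0 - 18 = -18)
-5293*(-1/(11*T*o(1))) = -5293/(-18*(-11)*(-28)) = -5293/(198*(-28)) = -5293/(-5544) = -5293*(-1/5544) = 5293/5544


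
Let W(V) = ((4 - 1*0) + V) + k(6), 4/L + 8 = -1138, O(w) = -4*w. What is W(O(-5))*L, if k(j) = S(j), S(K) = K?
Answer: -20/191 ≈ -0.10471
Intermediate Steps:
L = -2/573 (L = 4/(-8 - 1138) = 4/(-1146) = 4*(-1/1146) = -2/573 ≈ -0.0034904)
k(j) = j
W(V) = 10 + V (W(V) = ((4 - 1*0) + V) + 6 = ((4 + 0) + V) + 6 = (4 + V) + 6 = 10 + V)
W(O(-5))*L = (10 - 4*(-5))*(-2/573) = (10 + 20)*(-2/573) = 30*(-2/573) = -20/191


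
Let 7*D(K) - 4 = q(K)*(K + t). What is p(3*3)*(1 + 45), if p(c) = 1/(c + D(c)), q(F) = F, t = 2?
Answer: 161/83 ≈ 1.9398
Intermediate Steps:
D(K) = 4/7 + K*(2 + K)/7 (D(K) = 4/7 + (K*(K + 2))/7 = 4/7 + (K*(2 + K))/7 = 4/7 + K*(2 + K)/7)
p(c) = 1/(4/7 + c**2/7 + 9*c/7) (p(c) = 1/(c + (4/7 + c**2/7 + 2*c/7)) = 1/(4/7 + c**2/7 + 9*c/7))
p(3*3)*(1 + 45) = (7/(4 + (3*3)**2 + 9*(3*3)))*(1 + 45) = (7/(4 + 9**2 + 9*9))*46 = (7/(4 + 81 + 81))*46 = (7/166)*46 = 161/83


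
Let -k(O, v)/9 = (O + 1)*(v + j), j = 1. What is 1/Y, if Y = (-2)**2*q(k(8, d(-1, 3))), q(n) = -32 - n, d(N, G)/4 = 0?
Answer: 1/196 ≈ 0.0051020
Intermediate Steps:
d(N, G) = 0 (d(N, G) = 4*0 = 0)
k(O, v) = -9*(1 + O)*(1 + v) (k(O, v) = -9*(O + 1)*(v + 1) = -9*(1 + O)*(1 + v))
Y = 196 (Y = (-2)**2*(-32 - (-9 - 9*8 - 9*0 - 9*8*0)) = 4*(-32 - (-9 - 72 + 0 + 0)) = 4*(-32 - 1*(-81)) = 4*(-32 + 81) = 4*49 = 196)
1/Y = 1/196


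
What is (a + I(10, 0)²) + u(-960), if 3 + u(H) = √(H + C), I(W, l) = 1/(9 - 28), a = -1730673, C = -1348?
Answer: -624774035/361 + 2*I*√577 ≈ -1.7307e+6 + 48.042*I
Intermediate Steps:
I(W, l) = -1/19 (I(W, l) = 1/(-19) = -1/19)
u(H) = -3 + √(-1348 + H) (u(H) = -3 + √(H - 1348) = -3 + √(-1348 + H))
(a + I(10, 0)²) + u(-960) = (-1730673 + (-1/19)²) + (-3 + √(-1348 - 960)) = (-1730673 + 1/361) + (-3 + √(-2308)) = -624772952/361 + (-3 + 2*I*√577) = -624774035/361 + 2*I*√577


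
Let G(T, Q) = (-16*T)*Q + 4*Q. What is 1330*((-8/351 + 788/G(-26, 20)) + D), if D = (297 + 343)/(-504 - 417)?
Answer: -894123983/1077570 ≈ -829.76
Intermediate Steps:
G(T, Q) = 4*Q - 16*Q*T (G(T, Q) = -16*Q*T + 4*Q = 4*Q - 16*Q*T)
D = -640/921 (D = 640/(-921) = 640*(-1/921) = -640/921 ≈ -0.69490)
1330*((-8/351 + 788/G(-26, 20)) + D) = 1330*((-8/351 + 788/((4*20*(1 - 4*(-26))))) - 640/921) = 1330*((-8*1/351 + 788/((4*20*(1 + 104)))) - 640/921) = 1330*((-8/351 + 788/((4*20*105))) - 640/921) = 1330*((-8/351 + 788/8400) - 640/921) = 1330*((-8/351 + 788*(1/8400)) - 640/921) = 1330*((-8/351 + 197/2100) - 640/921) = 1330*(17449/245700 - 640/921) = 1330*(-47059157/75429900) = -894123983/1077570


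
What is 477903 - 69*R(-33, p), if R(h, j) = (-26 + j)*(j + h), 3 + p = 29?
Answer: 477903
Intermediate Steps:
p = 26 (p = -3 + 29 = 26)
R(h, j) = (-26 + j)*(h + j)
477903 - 69*R(-33, p) = 477903 - 69*(26² - 26*(-33) - 26*26 - 33*26) = 477903 - 69*(676 + 858 - 676 - 858) = 477903 - 69*0 = 477903 - 1*0 = 477903 + 0 = 477903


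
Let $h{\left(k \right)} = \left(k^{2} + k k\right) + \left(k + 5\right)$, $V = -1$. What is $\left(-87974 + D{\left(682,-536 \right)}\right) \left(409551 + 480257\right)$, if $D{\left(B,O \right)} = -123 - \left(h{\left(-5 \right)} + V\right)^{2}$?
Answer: $-80525844384$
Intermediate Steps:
$h{\left(k \right)} = 5 + k + 2 k^{2}$ ($h{\left(k \right)} = \left(k^{2} + k^{2}\right) + \left(5 + k\right) = 2 k^{2} + \left(5 + k\right) = 5 + k + 2 k^{2}$)
$D{\left(B,O \right)} = -2524$ ($D{\left(B,O \right)} = -123 - \left(\left(5 - 5 + 2 \left(-5\right)^{2}\right) - 1\right)^{2} = -123 - \left(\left(5 - 5 + 2 \cdot 25\right) - 1\right)^{2} = -123 - \left(\left(5 - 5 + 50\right) - 1\right)^{2} = -123 - \left(50 - 1\right)^{2} = -123 - 49^{2} = -123 - 2401 = -2524$)
$\left(-87974 + D{\left(682,-536 \right)}\right) \left(409551 + 480257\right) = \left(-87974 - 2524\right) \left(409551 + 480257\right) = \left(-90498\right) 889808 = -80525844384$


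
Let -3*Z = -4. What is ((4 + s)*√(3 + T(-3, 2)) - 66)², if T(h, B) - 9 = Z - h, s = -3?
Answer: 13117/3 - 308*√3 ≈ 3838.9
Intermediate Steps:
Z = 4/3 (Z = -⅓*(-4) = 4/3 ≈ 1.3333)
T(h, B) = 31/3 - h (T(h, B) = 9 + (4/3 - h) = 31/3 - h)
((4 + s)*√(3 + T(-3, 2)) - 66)² = ((4 - 3)*√(3 + (31/3 - 1*(-3))) - 66)² = (1*√(3 + (31/3 + 3)) - 66)² = (1*√(3 + 40/3) - 66)² = (1*√(49/3) - 66)² = (1*(7*√3/3) - 66)² = (7*√3/3 - 66)² = (-66 + 7*√3/3)²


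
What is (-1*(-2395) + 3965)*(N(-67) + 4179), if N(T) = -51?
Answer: 26254080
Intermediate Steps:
(-1*(-2395) + 3965)*(N(-67) + 4179) = (-1*(-2395) + 3965)*(-51 + 4179) = (2395 + 3965)*4128 = 6360*4128 = 26254080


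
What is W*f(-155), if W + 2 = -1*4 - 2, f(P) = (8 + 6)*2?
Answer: -224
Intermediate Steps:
f(P) = 28 (f(P) = 14*2 = 28)
W = -8 (W = -2 + (-1*4 - 2) = -2 + (-4 - 2) = -2 - 6 = -8)
W*f(-155) = -8*28 = -224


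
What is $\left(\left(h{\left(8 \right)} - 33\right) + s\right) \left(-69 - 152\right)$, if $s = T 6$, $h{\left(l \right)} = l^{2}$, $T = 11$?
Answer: $-21437$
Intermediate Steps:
$s = 66$ ($s = 11 \cdot 6 = 66$)
$\left(\left(h{\left(8 \right)} - 33\right) + s\right) \left(-69 - 152\right) = \left(\left(8^{2} - 33\right) + 66\right) \left(-69 - 152\right) = \left(\left(64 - 33\right) + 66\right) \left(-221\right) = \left(31 + 66\right) \left(-221\right) = 97 \left(-221\right) = -21437$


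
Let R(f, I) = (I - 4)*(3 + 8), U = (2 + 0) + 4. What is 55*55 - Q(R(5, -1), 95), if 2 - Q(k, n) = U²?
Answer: 3059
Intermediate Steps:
U = 6 (U = 2 + 4 = 6)
R(f, I) = -44 + 11*I (R(f, I) = (-4 + I)*11 = -44 + 11*I)
Q(k, n) = -34 (Q(k, n) = 2 - 1*6² = 2 - 1*36 = 2 - 36 = -34)
55*55 - Q(R(5, -1), 95) = 55*55 - 1*(-34) = 3025 + 34 = 3059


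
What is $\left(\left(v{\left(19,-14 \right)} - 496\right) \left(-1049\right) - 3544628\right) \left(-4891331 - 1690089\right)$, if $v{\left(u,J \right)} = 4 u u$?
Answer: $29873591893600$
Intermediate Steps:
$v{\left(u,J \right)} = 4 u^{2}$
$\left(\left(v{\left(19,-14 \right)} - 496\right) \left(-1049\right) - 3544628\right) \left(-4891331 - 1690089\right) = \left(\left(4 \cdot 19^{2} - 496\right) \left(-1049\right) - 3544628\right) \left(-4891331 - 1690089\right) = \left(\left(4 \cdot 361 - 496\right) \left(-1049\right) - 3544628\right) \left(-6581420\right) = \left(\left(1444 - 496\right) \left(-1049\right) - 3544628\right) \left(-6581420\right) = \left(948 \left(-1049\right) - 3544628\right) \left(-6581420\right) = \left(-994452 - 3544628\right) \left(-6581420\right) = \left(-4539080\right) \left(-6581420\right) = 29873591893600$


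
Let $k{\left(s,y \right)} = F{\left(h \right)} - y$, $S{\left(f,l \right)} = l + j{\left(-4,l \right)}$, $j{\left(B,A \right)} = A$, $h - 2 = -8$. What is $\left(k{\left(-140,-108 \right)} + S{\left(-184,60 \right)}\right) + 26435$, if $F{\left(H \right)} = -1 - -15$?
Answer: $26677$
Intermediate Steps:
$h = -6$ ($h = 2 - 8 = -6$)
$F{\left(H \right)} = 14$ ($F{\left(H \right)} = -1 + 15 = 14$)
$S{\left(f,l \right)} = 2 l$ ($S{\left(f,l \right)} = l + l = 2 l$)
$k{\left(s,y \right)} = 14 - y$
$\left(k{\left(-140,-108 \right)} + S{\left(-184,60 \right)}\right) + 26435 = \left(\left(14 - -108\right) + 2 \cdot 60\right) + 26435 = \left(\left(14 + 108\right) + 120\right) + 26435 = \left(122 + 120\right) + 26435 = 242 + 26435 = 26677$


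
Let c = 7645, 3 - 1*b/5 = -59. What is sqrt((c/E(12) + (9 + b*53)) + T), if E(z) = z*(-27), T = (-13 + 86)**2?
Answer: sqrt(7045187)/18 ≈ 147.46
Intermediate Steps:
b = 310 (b = 15 - 5*(-59) = 15 + 295 = 310)
T = 5329 (T = 73**2 = 5329)
E(z) = -27*z
sqrt((c/E(12) + (9 + b*53)) + T) = sqrt((7645/((-27*12)) + (9 + 310*53)) + 5329) = sqrt((7645/(-324) + (9 + 16430)) + 5329) = sqrt((7645*(-1/324) + 16439) + 5329) = sqrt((-7645/324 + 16439) + 5329) = sqrt(5318591/324 + 5329) = sqrt(7045187/324) = sqrt(7045187)/18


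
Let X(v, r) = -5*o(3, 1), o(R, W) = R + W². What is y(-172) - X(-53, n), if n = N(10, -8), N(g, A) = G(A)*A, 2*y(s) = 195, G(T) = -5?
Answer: 235/2 ≈ 117.50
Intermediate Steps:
y(s) = 195/2 (y(s) = (½)*195 = 195/2)
N(g, A) = -5*A
n = 40 (n = -5*(-8) = 40)
X(v, r) = -20 (X(v, r) = -5*(3 + 1²) = -5*(3 + 1) = -5*4 = -20)
y(-172) - X(-53, n) = 195/2 - 1*(-20) = 195/2 + 20 = 235/2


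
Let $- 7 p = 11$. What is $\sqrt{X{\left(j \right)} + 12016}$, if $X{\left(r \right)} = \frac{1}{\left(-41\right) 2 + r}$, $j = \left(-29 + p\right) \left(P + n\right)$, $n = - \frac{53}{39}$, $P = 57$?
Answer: $\frac{\sqrt{58103767151122}}{69538} \approx 109.62$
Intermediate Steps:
$p = - \frac{11}{7}$ ($p = \left(- \frac{1}{7}\right) 11 = - \frac{11}{7} \approx -1.5714$)
$n = - \frac{53}{39}$ ($n = \left(-53\right) \frac{1}{39} = - \frac{53}{39} \approx -1.359$)
$j = - \frac{66340}{39}$ ($j = \left(-29 - \frac{11}{7}\right) \left(57 - \frac{53}{39}\right) = \left(- \frac{214}{7}\right) \frac{2170}{39} = - \frac{66340}{39} \approx -1701.0$)
$X{\left(r \right)} = \frac{1}{-82 + r}$
$\sqrt{X{\left(j \right)} + 12016} = \sqrt{\frac{1}{-82 - \frac{66340}{39}} + 12016} = \sqrt{\frac{1}{- \frac{69538}{39}} + 12016} = \sqrt{- \frac{39}{69538} + 12016} = \sqrt{\frac{835568569}{69538}} = \frac{\sqrt{58103767151122}}{69538}$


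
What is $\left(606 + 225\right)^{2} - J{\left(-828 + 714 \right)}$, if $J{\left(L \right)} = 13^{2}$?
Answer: $690392$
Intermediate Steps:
$J{\left(L \right)} = 169$
$\left(606 + 225\right)^{2} - J{\left(-828 + 714 \right)} = \left(606 + 225\right)^{2} - 169 = 831^{2} - 169 = 690561 - 169 = 690392$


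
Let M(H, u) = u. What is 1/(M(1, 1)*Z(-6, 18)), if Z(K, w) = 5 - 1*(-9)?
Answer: 1/14 ≈ 0.071429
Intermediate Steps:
Z(K, w) = 14 (Z(K, w) = 5 + 9 = 14)
1/(M(1, 1)*Z(-6, 18)) = 1/(1*14) = 1/14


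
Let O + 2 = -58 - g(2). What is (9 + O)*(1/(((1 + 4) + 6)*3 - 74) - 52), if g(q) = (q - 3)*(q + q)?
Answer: 100251/41 ≈ 2445.1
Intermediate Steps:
g(q) = 2*q*(-3 + q) (g(q) = (-3 + q)*(2*q) = 2*q*(-3 + q))
O = -56 (O = -2 + (-58 - 2*2*(-3 + 2)) = -2 + (-58 - 2*2*(-1)) = -2 + (-58 - 1*(-4)) = -2 + (-58 + 4) = -2 - 54 = -56)
(9 + O)*(1/(((1 + 4) + 6)*3 - 74) - 52) = (9 - 56)*(1/(((1 + 4) + 6)*3 - 74) - 52) = -47*(1/((5 + 6)*3 - 74) - 52) = -47*(1/(11*3 - 74) - 52) = -47*(1/(33 - 74) - 52) = -47*(1/(-41) - 52) = -47*(-1/41 - 52) = -47*(-2133/41) = 100251/41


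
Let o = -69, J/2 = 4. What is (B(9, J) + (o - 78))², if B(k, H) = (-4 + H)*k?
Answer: 12321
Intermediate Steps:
J = 8 (J = 2*4 = 8)
B(k, H) = k*(-4 + H)
(B(9, J) + (o - 78))² = (9*(-4 + 8) + (-69 - 78))² = (9*4 - 147)² = (36 - 147)² = (-111)² = 12321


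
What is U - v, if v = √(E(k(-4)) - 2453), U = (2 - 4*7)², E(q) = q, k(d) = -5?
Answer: 676 - I*√2458 ≈ 676.0 - 49.578*I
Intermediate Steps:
U = 676 (U = (2 - 28)² = (-26)² = 676)
v = I*√2458 (v = √(-5 - 2453) = √(-2458) = I*√2458 ≈ 49.578*I)
U - v = 676 - I*√2458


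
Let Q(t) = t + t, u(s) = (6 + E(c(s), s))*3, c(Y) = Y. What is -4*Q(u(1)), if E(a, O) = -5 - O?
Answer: 0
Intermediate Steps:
u(s) = 3 - 3*s (u(s) = (6 + (-5 - s))*3 = (1 - s)*3 = 3 - 3*s)
Q(t) = 2*t
-4*Q(u(1)) = -8*(3 - 3*1) = -8*(3 - 3) = -8*0 = -4*0 = 0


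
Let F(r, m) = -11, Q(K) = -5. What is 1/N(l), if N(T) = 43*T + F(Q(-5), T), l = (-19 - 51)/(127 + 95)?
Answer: -111/2726 ≈ -0.040719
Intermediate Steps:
l = -35/111 (l = -70/222 = -70*1/222 = -35/111 ≈ -0.31532)
N(T) = -11 + 43*T (N(T) = 43*T - 11 = -11 + 43*T)
1/N(l) = 1/(-11 + 43*(-35/111)) = 1/(-11 - 1505/111) = 1/(-2726/111) = -111/2726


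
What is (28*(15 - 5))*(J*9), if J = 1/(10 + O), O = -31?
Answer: -120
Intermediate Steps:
J = -1/21 (J = 1/(10 - 31) = 1/(-21) = -1/21 ≈ -0.047619)
(28*(15 - 5))*(J*9) = (28*(15 - 5))*(-1/21*9) = (28*10)*(-3/7) = 280*(-3/7) = -120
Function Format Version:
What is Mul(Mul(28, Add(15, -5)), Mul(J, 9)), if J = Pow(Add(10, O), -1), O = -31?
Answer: -120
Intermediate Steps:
J = Rational(-1, 21) (J = Pow(Add(10, -31), -1) = Pow(-21, -1) = Rational(-1, 21) ≈ -0.047619)
Mul(Mul(28, Add(15, -5)), Mul(J, 9)) = Mul(Mul(28, Add(15, -5)), Mul(Rational(-1, 21), 9)) = Mul(Mul(28, 10), Rational(-3, 7)) = Mul(280, Rational(-3, 7)) = -120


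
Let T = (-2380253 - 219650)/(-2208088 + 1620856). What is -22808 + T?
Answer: -13390987553/587232 ≈ -22804.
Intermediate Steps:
T = 2599903/587232 (T = -2599903/(-587232) = -2599903*(-1/587232) = 2599903/587232 ≈ 4.4274)
-22808 + T = -22808 + 2599903/587232 = -13390987553/587232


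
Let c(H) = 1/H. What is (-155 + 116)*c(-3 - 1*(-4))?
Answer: -39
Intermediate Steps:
(-155 + 116)*c(-3 - 1*(-4)) = (-155 + 116)/(-3 - 1*(-4)) = -39/(-3 + 4) = -39/1 = -39*1 = -39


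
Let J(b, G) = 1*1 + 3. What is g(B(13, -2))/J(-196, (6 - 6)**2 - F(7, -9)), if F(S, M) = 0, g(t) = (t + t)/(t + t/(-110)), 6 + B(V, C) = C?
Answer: 55/109 ≈ 0.50459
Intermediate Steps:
B(V, C) = -6 + C
g(t) = 220/109 (g(t) = (2*t)/(t + t*(-1/110)) = (2*t)/(t - t/110) = (2*t)/((109*t/110)) = (2*t)*(110/(109*t)) = 220/109)
J(b, G) = 4 (J(b, G) = 1 + 3 = 4)
g(B(13, -2))/J(-196, (6 - 6)**2 - F(7, -9)) = (220/109)/4 = (220/109)*(1/4) = 55/109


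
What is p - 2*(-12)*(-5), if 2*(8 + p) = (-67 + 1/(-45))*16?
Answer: -29888/45 ≈ -664.18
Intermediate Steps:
p = -24488/45 (p = -8 + ((-67 + 1/(-45))*16)/2 = -8 + ((-67 - 1/45)*16)/2 = -8 + (-3016/45*16)/2 = -8 + (1/2)*(-48256/45) = -8 - 24128/45 = -24488/45 ≈ -544.18)
p - 2*(-12)*(-5) = -24488/45 - 2*(-12)*(-5) = -24488/45 + 24*(-5) = -24488/45 - 120 = -29888/45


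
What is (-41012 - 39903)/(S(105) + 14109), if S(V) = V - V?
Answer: -80915/14109 ≈ -5.7350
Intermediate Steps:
S(V) = 0
(-41012 - 39903)/(S(105) + 14109) = (-41012 - 39903)/(0 + 14109) = -80915/14109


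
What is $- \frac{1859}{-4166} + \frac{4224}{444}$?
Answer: $\frac{1535215}{154142} \approx 9.9597$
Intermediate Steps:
$- \frac{1859}{-4166} + \frac{4224}{444} = \left(-1859\right) \left(- \frac{1}{4166}\right) + 4224 \cdot \frac{1}{444} = \frac{1859}{4166} + \frac{352}{37} = \frac{1535215}{154142}$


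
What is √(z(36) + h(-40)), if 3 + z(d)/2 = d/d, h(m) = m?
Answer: 2*I*√11 ≈ 6.6332*I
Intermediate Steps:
z(d) = -4 (z(d) = -6 + 2*(d/d) = -6 + 2*1 = -6 + 2 = -4)
√(z(36) + h(-40)) = √(-4 - 40) = √(-44) = 2*I*√11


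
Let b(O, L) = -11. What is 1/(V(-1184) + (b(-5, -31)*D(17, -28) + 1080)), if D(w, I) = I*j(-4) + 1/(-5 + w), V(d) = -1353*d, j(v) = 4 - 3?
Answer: 12/19240069 ≈ 6.2370e-7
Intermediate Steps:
j(v) = 1
D(w, I) = I + 1/(-5 + w) (D(w, I) = I*1 + 1/(-5 + w) = I + 1/(-5 + w))
1/(V(-1184) + (b(-5, -31)*D(17, -28) + 1080)) = 1/(-1353*(-1184) + (-11*(1 - 5*(-28) - 28*17)/(-5 + 17) + 1080)) = 1/(1601952 + (-11*(1 + 140 - 476)/12 + 1080)) = 1/(1601952 + (-11*(-335)/12 + 1080)) = 1/(1601952 + (-11*(-335/12) + 1080)) = 1/(1601952 + (3685/12 + 1080)) = 1/(1601952 + 16645/12) = 1/(19240069/12) = 12/19240069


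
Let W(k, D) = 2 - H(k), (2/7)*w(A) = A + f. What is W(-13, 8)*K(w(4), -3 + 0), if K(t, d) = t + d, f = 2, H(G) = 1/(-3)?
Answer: 42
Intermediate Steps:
H(G) = -1/3
w(A) = 7 + 7*A/2 (w(A) = 7*(A + 2)/2 = 7*(2 + A)/2 = 7 + 7*A/2)
K(t, d) = d + t
W(k, D) = 7/3 (W(k, D) = 2 - 1*(-1/3) = 2 + 1/3 = 7/3)
W(-13, 8)*K(w(4), -3 + 0) = 7*((-3 + 0) + (7 + (7/2)*4))/3 = 7*(-3 + (7 + 14))/3 = 7*(-3 + 21)/3 = (7/3)*18 = 42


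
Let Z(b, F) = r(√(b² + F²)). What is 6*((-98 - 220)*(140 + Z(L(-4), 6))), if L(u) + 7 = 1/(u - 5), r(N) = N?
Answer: -267120 - 424*√1753 ≈ -2.8487e+5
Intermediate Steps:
L(u) = -7 + 1/(-5 + u) (L(u) = -7 + 1/(u - 5) = -7 + 1/(-5 + u))
Z(b, F) = √(F² + b²) (Z(b, F) = √(b² + F²) = √(F² + b²))
6*((-98 - 220)*(140 + Z(L(-4), 6))) = 6*((-98 - 220)*(140 + √(6² + ((36 - 7*(-4))/(-5 - 4))²))) = 6*(-318*(140 + √(36 + ((36 + 28)/(-9))²))) = 6*(-318*(140 + √(36 + (-⅑*64)²))) = 6*(-318*(140 + √(36 + (-64/9)²))) = 6*(-318*(140 + √(36 + 4096/81))) = 6*(-318*(140 + √(7012/81))) = 6*(-318*(140 + 2*√1753/9)) = 6*(-44520 - 212*√1753/3) = -267120 - 424*√1753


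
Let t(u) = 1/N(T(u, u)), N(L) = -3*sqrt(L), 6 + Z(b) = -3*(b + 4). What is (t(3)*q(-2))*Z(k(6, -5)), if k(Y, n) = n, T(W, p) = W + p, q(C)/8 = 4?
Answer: 16*sqrt(6)/3 ≈ 13.064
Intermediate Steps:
q(C) = 32 (q(C) = 8*4 = 32)
Z(b) = -18 - 3*b (Z(b) = -6 - 3*(b + 4) = -6 - 3*(4 + b) = -6 + (-12 - 3*b) = -18 - 3*b)
t(u) = -sqrt(2)/(6*sqrt(u)) (t(u) = 1/(-3*sqrt(u + u)) = 1/(-3*sqrt(2)*sqrt(u)) = -sqrt(2)/(6*sqrt(u)))
(t(3)*q(-2))*Z(k(6, -5)) = (-sqrt(2)/(6*sqrt(3))*32)*(-18 - 3*(-5)) = (-sqrt(2)*sqrt(3)/3/6*32)*(-18 + 15) = (-sqrt(6)/18*32)*(-3) = -16*sqrt(6)/9*(-3) = 16*sqrt(6)/3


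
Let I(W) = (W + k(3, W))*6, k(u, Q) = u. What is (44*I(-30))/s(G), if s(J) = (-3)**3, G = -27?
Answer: 264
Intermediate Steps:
s(J) = -27
I(W) = 18 + 6*W (I(W) = (W + 3)*6 = (3 + W)*6 = 18 + 6*W)
(44*I(-30))/s(G) = (44*(18 + 6*(-30)))/(-27) = (44*(18 - 180))*(-1/27) = (44*(-162))*(-1/27) = -7128*(-1/27) = 264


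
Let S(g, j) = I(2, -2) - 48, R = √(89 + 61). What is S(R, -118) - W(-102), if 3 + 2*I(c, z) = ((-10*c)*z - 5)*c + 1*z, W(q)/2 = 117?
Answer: -499/2 ≈ -249.50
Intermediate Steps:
W(q) = 234 (W(q) = 2*117 = 234)
I(c, z) = -3/2 + z/2 + c*(-5 - 10*c*z)/2 (I(c, z) = -3/2 + (((-10*c)*z - 5)*c + 1*z)/2 = -3/2 + ((-10*c*z - 5)*c + z)/2 = -3/2 + ((-5 - 10*c*z)*c + z)/2 = -3/2 + (c*(-5 - 10*c*z) + z)/2 = -3/2 + (z + c*(-5 - 10*c*z))/2 = -3/2 + (z/2 + c*(-5 - 10*c*z)/2) = -3/2 + z/2 + c*(-5 - 10*c*z)/2)
R = 5*√6 (R = √150 = 5*√6 ≈ 12.247)
S(g, j) = -31/2 (S(g, j) = (-3/2 + (½)*(-2) - 5/2*2 - 5*(-2)*2²) - 48 = (-3/2 - 1 - 5 - 5*(-2)*4) - 48 = (-3/2 - 1 - 5 + 40) - 48 = 65/2 - 48 = -31/2)
S(R, -118) - W(-102) = -31/2 - 1*234 = -31/2 - 234 = -499/2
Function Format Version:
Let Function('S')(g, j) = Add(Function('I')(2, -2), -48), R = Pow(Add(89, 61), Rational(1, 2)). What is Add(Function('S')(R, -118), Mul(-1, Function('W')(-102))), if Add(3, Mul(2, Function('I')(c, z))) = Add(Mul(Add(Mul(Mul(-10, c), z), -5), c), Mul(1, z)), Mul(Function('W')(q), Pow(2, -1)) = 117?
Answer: Rational(-499, 2) ≈ -249.50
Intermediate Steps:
Function('W')(q) = 234 (Function('W')(q) = Mul(2, 117) = 234)
Function('I')(c, z) = Add(Rational(-3, 2), Mul(Rational(1, 2), z), Mul(Rational(1, 2), c, Add(-5, Mul(-10, c, z)))) (Function('I')(c, z) = Add(Rational(-3, 2), Mul(Rational(1, 2), Add(Mul(Add(Mul(Mul(-10, c), z), -5), c), Mul(1, z)))) = Add(Rational(-3, 2), Mul(Rational(1, 2), Add(Mul(Add(Mul(-10, c, z), -5), c), z))) = Add(Rational(-3, 2), Mul(Rational(1, 2), Add(Mul(Add(-5, Mul(-10, c, z)), c), z))) = Add(Rational(-3, 2), Mul(Rational(1, 2), Add(Mul(c, Add(-5, Mul(-10, c, z))), z))) = Add(Rational(-3, 2), Mul(Rational(1, 2), Add(z, Mul(c, Add(-5, Mul(-10, c, z)))))) = Add(Rational(-3, 2), Add(Mul(Rational(1, 2), z), Mul(Rational(1, 2), c, Add(-5, Mul(-10, c, z))))) = Add(Rational(-3, 2), Mul(Rational(1, 2), z), Mul(Rational(1, 2), c, Add(-5, Mul(-10, c, z)))))
R = Mul(5, Pow(6, Rational(1, 2))) (R = Pow(150, Rational(1, 2)) = Mul(5, Pow(6, Rational(1, 2))) ≈ 12.247)
Function('S')(g, j) = Rational(-31, 2) (Function('S')(g, j) = Add(Add(Rational(-3, 2), Mul(Rational(1, 2), -2), Mul(Rational(-5, 2), 2), Mul(-5, -2, Pow(2, 2))), -48) = Add(Add(Rational(-3, 2), -1, -5, Mul(-5, -2, 4)), -48) = Add(Add(Rational(-3, 2), -1, -5, 40), -48) = Add(Rational(65, 2), -48) = Rational(-31, 2))
Add(Function('S')(R, -118), Mul(-1, Function('W')(-102))) = Add(Rational(-31, 2), Mul(-1, 234)) = Add(Rational(-31, 2), -234) = Rational(-499, 2)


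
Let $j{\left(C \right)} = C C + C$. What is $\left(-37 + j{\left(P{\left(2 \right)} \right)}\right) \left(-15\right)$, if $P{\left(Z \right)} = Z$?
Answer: $465$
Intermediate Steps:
$j{\left(C \right)} = C + C^{2}$ ($j{\left(C \right)} = C^{2} + C = C + C^{2}$)
$\left(-37 + j{\left(P{\left(2 \right)} \right)}\right) \left(-15\right) = \left(-37 + 2 \left(1 + 2\right)\right) \left(-15\right) = \left(-37 + 2 \cdot 3\right) \left(-15\right) = \left(-37 + 6\right) \left(-15\right) = \left(-31\right) \left(-15\right) = 465$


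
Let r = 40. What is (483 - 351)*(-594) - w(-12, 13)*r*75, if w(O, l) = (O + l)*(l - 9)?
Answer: -90408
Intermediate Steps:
w(O, l) = (-9 + l)*(O + l) (w(O, l) = (O + l)*(-9 + l) = (-9 + l)*(O + l))
(483 - 351)*(-594) - w(-12, 13)*r*75 = (483 - 351)*(-594) - (13**2 - 9*(-12) - 9*13 - 12*13)*40*75 = 132*(-594) - (169 + 108 - 117 - 156)*40*75 = -78408 - 4*40*75 = -78408 - 160*75 = -78408 - 1*12000 = -78408 - 12000 = -90408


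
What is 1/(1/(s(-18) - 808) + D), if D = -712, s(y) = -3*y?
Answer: -754/536849 ≈ -0.0014045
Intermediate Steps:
1/(1/(s(-18) - 808) + D) = 1/(1/(-3*(-18) - 808) - 712) = 1/(1/(54 - 808) - 712) = 1/(1/(-754) - 712) = 1/(-1/754 - 712) = 1/(-536849/754) = -754/536849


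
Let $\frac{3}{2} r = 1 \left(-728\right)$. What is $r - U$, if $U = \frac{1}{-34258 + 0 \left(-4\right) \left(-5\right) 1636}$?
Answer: $- \frac{49879645}{102774} \approx -485.33$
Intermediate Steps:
$r = - \frac{1456}{3}$ ($r = \frac{2 \cdot 1 \left(-728\right)}{3} = \frac{2}{3} \left(-728\right) = - \frac{1456}{3} \approx -485.33$)
$U = - \frac{1}{34258}$ ($U = \frac{1}{-34258 + 0 \left(-5\right) 1636} = \frac{1}{-34258 + 0 \cdot 1636} = \frac{1}{-34258 + 0} = \frac{1}{-34258} = - \frac{1}{34258} \approx -2.919 \cdot 10^{-5}$)
$r - U = - \frac{1456}{3} - - \frac{1}{34258} = - \frac{1456}{3} + \frac{1}{34258} = - \frac{49879645}{102774}$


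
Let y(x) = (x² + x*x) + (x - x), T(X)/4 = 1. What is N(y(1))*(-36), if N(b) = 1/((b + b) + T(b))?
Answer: -9/2 ≈ -4.5000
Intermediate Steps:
T(X) = 4 (T(X) = 4*1 = 4)
y(x) = 2*x² (y(x) = (x² + x²) + 0 = 2*x² + 0 = 2*x²)
N(b) = 1/(4 + 2*b) (N(b) = 1/((b + b) + 4) = 1/(2*b + 4) = 1/(4 + 2*b))
N(y(1))*(-36) = (1/(2*(2 + 2*1²)))*(-36) = (1/(2*(2 + 2*1)))*(-36) = (1/(2*(2 + 2)))*(-36) = ((½)/4)*(-36) = ((½)*(¼))*(-36) = (⅛)*(-36) = -9/2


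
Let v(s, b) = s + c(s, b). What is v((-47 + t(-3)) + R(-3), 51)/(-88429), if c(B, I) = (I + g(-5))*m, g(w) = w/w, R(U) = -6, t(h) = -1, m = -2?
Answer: 158/88429 ≈ 0.0017867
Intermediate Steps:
g(w) = 1
c(B, I) = -2 - 2*I (c(B, I) = (I + 1)*(-2) = (1 + I)*(-2) = -2 - 2*I)
v(s, b) = -2 + s - 2*b (v(s, b) = s + (-2 - 2*b) = -2 + s - 2*b)
v((-47 + t(-3)) + R(-3), 51)/(-88429) = (-2 + ((-47 - 1) - 6) - 2*51)/(-88429) = (-2 + (-48 - 6) - 102)*(-1/88429) = (-2 - 54 - 102)*(-1/88429) = -158*(-1/88429) = 158/88429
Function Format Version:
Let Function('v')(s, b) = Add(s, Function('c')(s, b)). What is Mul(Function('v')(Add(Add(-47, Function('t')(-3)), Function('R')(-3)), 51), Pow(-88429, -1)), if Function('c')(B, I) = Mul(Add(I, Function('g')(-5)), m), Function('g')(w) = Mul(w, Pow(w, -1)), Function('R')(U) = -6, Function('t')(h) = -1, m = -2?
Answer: Rational(158, 88429) ≈ 0.0017867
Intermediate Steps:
Function('g')(w) = 1
Function('c')(B, I) = Add(-2, Mul(-2, I)) (Function('c')(B, I) = Mul(Add(I, 1), -2) = Mul(Add(1, I), -2) = Add(-2, Mul(-2, I)))
Function('v')(s, b) = Add(-2, s, Mul(-2, b)) (Function('v')(s, b) = Add(s, Add(-2, Mul(-2, b))) = Add(-2, s, Mul(-2, b)))
Mul(Function('v')(Add(Add(-47, Function('t')(-3)), Function('R')(-3)), 51), Pow(-88429, -1)) = Mul(Add(-2, Add(Add(-47, -1), -6), Mul(-2, 51)), Pow(-88429, -1)) = Mul(Add(-2, Add(-48, -6), -102), Rational(-1, 88429)) = Mul(Add(-2, -54, -102), Rational(-1, 88429)) = Mul(-158, Rational(-1, 88429)) = Rational(158, 88429)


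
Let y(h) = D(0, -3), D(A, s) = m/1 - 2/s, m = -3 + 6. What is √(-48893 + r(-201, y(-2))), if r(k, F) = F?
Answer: 2*I*√110001/3 ≈ 221.11*I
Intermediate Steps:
m = 3
D(A, s) = 3 - 2/s (D(A, s) = 3/1 - 2/s = 3*1 - 2/s = 3 - 2/s)
y(h) = 11/3 (y(h) = 3 - 2/(-3) = 3 - 2*(-⅓) = 3 + ⅔ = 11/3)
√(-48893 + r(-201, y(-2))) = √(-48893 + 11/3) = √(-146668/3) = 2*I*√110001/3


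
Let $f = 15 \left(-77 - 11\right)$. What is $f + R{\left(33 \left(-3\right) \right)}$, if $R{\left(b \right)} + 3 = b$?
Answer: $-1422$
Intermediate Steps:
$R{\left(b \right)} = -3 + b$
$f = -1320$ ($f = 15 \left(-88\right) = -1320$)
$f + R{\left(33 \left(-3\right) \right)} = -1320 + \left(-3 + 33 \left(-3\right)\right) = -1320 - 102 = -1422$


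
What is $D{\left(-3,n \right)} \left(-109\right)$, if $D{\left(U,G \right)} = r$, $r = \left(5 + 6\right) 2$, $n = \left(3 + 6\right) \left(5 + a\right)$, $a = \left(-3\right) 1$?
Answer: $-2398$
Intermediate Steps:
$a = -3$
$n = 18$ ($n = \left(3 + 6\right) \left(5 - 3\right) = 9 \cdot 2 = 18$)
$r = 22$ ($r = 11 \cdot 2 = 22$)
$D{\left(U,G \right)} = 22$
$D{\left(-3,n \right)} \left(-109\right) = 22 \left(-109\right) = -2398$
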